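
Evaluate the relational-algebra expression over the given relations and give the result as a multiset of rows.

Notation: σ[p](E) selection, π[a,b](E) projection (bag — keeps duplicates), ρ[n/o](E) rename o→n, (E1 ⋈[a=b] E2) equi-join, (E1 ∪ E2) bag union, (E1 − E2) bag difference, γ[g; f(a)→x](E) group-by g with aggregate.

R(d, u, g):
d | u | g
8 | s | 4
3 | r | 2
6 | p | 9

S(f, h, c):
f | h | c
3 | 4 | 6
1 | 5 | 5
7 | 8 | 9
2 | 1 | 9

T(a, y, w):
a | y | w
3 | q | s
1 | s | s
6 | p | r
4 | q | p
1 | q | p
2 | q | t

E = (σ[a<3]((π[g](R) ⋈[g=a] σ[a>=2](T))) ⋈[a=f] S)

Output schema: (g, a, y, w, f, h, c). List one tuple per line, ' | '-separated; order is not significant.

Per-node cardinality:
  R → 3
  π[g](R) → 3
  T → 6
  σ[a>=2](T) → 4
  (π[g](R) ⋈[g=a] σ[a>=2](T)) → 2
  σ[a<3]((π[g](R) ⋈[g=a] σ[a>=2](T))) → 1
  S → 4
  (σ[a<3]((π[g](R) ⋈[g=a] σ[a>=2](T))) ⋈[a=f] S) → 1

== RESULT ==
g | a | y | w | f | h | c
2 | 2 | q | t | 2 | 1 | 9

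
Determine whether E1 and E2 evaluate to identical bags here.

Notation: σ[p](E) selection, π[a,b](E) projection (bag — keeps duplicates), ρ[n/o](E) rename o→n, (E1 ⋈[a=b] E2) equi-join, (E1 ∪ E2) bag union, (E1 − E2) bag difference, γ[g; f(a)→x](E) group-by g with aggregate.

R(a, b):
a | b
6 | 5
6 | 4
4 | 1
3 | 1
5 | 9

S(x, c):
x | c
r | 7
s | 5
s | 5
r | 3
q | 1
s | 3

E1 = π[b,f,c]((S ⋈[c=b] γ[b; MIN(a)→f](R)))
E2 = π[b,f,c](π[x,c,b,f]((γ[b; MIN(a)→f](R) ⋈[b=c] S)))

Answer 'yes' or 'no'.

E1 stepwise |·|:
  S → 6
  R → 5
  γ[b; MIN(a)→f](R) → 4
  (S ⋈[c=b] γ[b; MIN(a)→f](R)) → 3
  π[b,f,c]((S ⋈[c=b] γ[b; MIN(a)→f](R))) → 3
E2 stepwise |·|:
  R → 5
  γ[b; MIN(a)→f](R) → 4
  S → 6
  (γ[b; MIN(a)→f](R) ⋈[b=c] S) → 3
  π[x,c,b,f]((γ[b; MIN(a)→f](R) ⋈[b=c] S)) → 3
  π[b,f,c](π[x,c,b,f]((γ[b; MIN(a)→f](R) ⋈[b=c] S))) → 3

E1 and E2 produce the same multiset:
b | f | c
1 | 3 | 1
5 | 6 | 5
5 | 6 | 5

yes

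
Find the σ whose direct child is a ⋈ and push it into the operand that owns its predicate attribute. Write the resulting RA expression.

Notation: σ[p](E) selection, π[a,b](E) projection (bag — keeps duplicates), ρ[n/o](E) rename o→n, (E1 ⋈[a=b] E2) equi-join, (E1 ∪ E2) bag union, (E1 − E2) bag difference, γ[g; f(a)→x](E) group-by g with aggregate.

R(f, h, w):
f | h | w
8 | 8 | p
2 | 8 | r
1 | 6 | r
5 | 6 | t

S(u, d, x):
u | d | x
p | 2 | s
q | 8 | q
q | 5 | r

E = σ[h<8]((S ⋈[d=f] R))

σ filters on h, owned by the right side.
E' = (S ⋈[d=f] σ[h<8](R))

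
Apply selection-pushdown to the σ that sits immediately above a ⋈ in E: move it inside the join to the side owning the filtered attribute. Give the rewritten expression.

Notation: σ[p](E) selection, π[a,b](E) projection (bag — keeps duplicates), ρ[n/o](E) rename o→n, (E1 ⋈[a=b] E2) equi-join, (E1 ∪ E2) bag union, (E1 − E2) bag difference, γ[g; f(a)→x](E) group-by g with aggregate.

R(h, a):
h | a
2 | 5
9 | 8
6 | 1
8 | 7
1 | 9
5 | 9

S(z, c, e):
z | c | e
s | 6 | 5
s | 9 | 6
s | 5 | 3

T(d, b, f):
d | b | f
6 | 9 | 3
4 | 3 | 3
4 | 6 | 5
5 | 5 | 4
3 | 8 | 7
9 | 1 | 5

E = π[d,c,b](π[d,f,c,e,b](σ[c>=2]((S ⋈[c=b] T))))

σ filters on c, owned by the left side.
E' = π[d,c,b](π[d,f,c,e,b]((σ[c>=2](S) ⋈[c=b] T)))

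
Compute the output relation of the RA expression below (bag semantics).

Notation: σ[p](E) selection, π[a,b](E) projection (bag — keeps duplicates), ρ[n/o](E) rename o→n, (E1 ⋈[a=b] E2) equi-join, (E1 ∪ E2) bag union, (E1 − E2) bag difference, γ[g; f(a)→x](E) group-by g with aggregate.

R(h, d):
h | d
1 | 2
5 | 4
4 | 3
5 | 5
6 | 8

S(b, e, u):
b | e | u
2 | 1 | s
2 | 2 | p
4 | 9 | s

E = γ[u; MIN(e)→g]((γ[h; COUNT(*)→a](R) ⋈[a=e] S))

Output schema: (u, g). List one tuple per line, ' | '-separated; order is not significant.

Row counts bottom-up:
  R → 5
  γ[h; COUNT(*)→a](R) → 4
  S → 3
  (γ[h; COUNT(*)→a](R) ⋈[a=e] S) → 4
  γ[u; MIN(e)→g]((γ[h; COUNT(*)→a](R) ⋈[a=e] S)) → 2

== RESULT ==
u | g
p | 2
s | 1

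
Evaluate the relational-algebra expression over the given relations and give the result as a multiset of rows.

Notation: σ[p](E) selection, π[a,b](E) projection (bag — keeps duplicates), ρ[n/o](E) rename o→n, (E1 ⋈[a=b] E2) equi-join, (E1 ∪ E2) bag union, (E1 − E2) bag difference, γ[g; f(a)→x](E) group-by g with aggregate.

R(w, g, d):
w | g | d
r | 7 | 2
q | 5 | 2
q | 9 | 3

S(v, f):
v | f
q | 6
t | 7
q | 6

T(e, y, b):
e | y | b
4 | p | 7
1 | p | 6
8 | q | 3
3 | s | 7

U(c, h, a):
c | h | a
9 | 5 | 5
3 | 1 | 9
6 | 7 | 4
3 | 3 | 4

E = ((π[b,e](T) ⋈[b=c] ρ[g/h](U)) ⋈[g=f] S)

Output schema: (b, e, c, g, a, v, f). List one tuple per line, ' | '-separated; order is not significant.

Stepwise |·|:
  T → 4
  π[b,e](T) → 4
  U → 4
  ρ[g/h](U) → 4
  (π[b,e](T) ⋈[b=c] ρ[g/h](U)) → 3
  S → 3
  ((π[b,e](T) ⋈[b=c] ρ[g/h](U)) ⋈[g=f] S) → 1

== RESULT ==
b | e | c | g | a | v | f
6 | 1 | 6 | 7 | 4 | t | 7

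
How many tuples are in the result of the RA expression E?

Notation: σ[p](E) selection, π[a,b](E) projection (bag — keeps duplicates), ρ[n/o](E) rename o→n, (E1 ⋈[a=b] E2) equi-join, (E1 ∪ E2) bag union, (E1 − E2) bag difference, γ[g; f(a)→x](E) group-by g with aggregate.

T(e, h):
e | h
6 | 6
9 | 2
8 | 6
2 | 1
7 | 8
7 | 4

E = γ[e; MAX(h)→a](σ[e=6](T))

Per-node cardinality:
  T → 6
  σ[e=6](T) → 1
  γ[e; MAX(h)→a](σ[e=6](T)) → 1

|E| = 1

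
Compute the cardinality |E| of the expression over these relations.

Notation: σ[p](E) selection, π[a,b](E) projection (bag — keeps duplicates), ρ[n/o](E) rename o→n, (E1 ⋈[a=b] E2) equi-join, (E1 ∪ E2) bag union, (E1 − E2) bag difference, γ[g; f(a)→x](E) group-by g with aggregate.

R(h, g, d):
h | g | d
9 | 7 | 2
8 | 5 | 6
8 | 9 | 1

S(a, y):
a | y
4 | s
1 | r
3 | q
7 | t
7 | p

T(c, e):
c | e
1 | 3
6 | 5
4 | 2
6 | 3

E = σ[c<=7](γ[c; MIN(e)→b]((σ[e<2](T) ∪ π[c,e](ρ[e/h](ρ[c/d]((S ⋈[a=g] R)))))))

Subexpression sizes:
  T → 4
  σ[e<2](T) → 0
  S → 5
  R → 3
  (S ⋈[a=g] R) → 2
  ρ[c/d]((S ⋈[a=g] R)) → 2
  ρ[e/h](ρ[c/d]((S ⋈[a=g] R))) → 2
  π[c,e](ρ[e/h](ρ[c/d]((S ⋈[a=g] R)))) → 2
  (σ[e<2](T) ∪ π[c,e](ρ[e/h](ρ[c/d]((S ⋈[a=g] R))))) → 2
  γ[c; MIN(e)→b]((σ[e<2](T) ∪ π[c,e](ρ[e/h](ρ[c/d]((S ⋈[a=g] R)))))) → 1
  σ[c<=7](γ[c; MIN(e)→b]((σ[e<2](T) ∪ π[c,e](ρ[e/h](ρ[c/d]((S ⋈[a=g] R))))))) → 1

|E| = 1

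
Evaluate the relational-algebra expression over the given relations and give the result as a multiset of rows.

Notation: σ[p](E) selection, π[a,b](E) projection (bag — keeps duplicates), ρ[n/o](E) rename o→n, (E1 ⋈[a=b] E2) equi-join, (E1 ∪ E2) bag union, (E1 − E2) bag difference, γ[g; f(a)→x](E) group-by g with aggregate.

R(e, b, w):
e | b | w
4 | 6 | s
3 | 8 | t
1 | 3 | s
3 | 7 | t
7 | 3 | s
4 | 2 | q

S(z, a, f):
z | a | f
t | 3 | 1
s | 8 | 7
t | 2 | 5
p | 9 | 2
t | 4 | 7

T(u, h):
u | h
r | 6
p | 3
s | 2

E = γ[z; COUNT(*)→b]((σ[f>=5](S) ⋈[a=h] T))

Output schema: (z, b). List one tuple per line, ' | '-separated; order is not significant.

Stepwise |·|:
  S → 5
  σ[f>=5](S) → 3
  T → 3
  (σ[f>=5](S) ⋈[a=h] T) → 1
  γ[z; COUNT(*)→b]((σ[f>=5](S) ⋈[a=h] T)) → 1

== RESULT ==
z | b
t | 1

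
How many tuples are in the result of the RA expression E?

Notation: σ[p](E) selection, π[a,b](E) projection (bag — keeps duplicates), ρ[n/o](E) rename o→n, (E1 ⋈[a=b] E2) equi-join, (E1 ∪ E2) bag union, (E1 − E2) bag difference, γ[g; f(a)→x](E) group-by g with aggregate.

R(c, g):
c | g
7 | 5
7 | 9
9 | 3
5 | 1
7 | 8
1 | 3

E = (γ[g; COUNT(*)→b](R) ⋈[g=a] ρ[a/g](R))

Per-node cardinality:
  R → 6
  γ[g; COUNT(*)→b](R) → 5
  R → 6
  ρ[a/g](R) → 6
  (γ[g; COUNT(*)→b](R) ⋈[g=a] ρ[a/g](R)) → 6

|E| = 6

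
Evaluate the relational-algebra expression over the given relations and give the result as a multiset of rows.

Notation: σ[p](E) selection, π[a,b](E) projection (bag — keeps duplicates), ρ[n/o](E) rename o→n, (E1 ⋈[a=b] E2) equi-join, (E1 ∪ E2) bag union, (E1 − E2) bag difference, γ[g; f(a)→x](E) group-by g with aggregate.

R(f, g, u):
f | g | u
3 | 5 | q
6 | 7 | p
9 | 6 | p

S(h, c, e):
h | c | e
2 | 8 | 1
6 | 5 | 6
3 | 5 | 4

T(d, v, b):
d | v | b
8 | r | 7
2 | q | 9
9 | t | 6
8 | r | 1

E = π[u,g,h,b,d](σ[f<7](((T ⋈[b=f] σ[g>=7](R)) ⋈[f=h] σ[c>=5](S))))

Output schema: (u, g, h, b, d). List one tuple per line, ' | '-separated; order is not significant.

Subexpression sizes:
  T → 4
  R → 3
  σ[g>=7](R) → 1
  (T ⋈[b=f] σ[g>=7](R)) → 1
  S → 3
  σ[c>=5](S) → 3
  ((T ⋈[b=f] σ[g>=7](R)) ⋈[f=h] σ[c>=5](S)) → 1
  σ[f<7](((T ⋈[b=f] σ[g>=7](R)) ⋈[f=h] σ[c>=5](S))) → 1
  π[u,g,h,b,d](σ[f<7](((T ⋈[b=f] σ[g>=7](R)) ⋈[f=h] σ[c>=5](S)))) → 1

== RESULT ==
u | g | h | b | d
p | 7 | 6 | 6 | 9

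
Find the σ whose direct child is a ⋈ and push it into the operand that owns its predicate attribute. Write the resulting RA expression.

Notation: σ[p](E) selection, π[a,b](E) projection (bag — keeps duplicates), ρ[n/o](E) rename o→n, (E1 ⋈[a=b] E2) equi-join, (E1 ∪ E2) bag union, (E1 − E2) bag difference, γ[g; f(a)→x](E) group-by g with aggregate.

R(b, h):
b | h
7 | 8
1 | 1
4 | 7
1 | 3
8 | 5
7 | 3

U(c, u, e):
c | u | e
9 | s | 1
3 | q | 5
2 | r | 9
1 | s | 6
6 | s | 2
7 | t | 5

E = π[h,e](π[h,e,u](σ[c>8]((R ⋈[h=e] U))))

σ filters on c, owned by the right side.
E' = π[h,e](π[h,e,u]((R ⋈[h=e] σ[c>8](U))))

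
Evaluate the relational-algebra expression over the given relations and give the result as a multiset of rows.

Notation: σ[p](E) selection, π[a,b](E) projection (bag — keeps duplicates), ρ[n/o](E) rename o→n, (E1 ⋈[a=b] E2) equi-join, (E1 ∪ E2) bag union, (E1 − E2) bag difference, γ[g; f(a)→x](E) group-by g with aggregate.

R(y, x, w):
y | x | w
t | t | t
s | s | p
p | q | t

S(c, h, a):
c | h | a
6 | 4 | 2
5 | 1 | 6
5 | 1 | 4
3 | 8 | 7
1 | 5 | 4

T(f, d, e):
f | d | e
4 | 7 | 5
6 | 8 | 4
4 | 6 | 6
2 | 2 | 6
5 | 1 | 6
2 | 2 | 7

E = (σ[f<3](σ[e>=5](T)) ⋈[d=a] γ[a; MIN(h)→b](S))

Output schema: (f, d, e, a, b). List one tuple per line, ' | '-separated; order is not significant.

Per-node cardinality:
  T → 6
  σ[e>=5](T) → 5
  σ[f<3](σ[e>=5](T)) → 2
  S → 5
  γ[a; MIN(h)→b](S) → 4
  (σ[f<3](σ[e>=5](T)) ⋈[d=a] γ[a; MIN(h)→b](S)) → 2

== RESULT ==
f | d | e | a | b
2 | 2 | 6 | 2 | 4
2 | 2 | 7 | 2 | 4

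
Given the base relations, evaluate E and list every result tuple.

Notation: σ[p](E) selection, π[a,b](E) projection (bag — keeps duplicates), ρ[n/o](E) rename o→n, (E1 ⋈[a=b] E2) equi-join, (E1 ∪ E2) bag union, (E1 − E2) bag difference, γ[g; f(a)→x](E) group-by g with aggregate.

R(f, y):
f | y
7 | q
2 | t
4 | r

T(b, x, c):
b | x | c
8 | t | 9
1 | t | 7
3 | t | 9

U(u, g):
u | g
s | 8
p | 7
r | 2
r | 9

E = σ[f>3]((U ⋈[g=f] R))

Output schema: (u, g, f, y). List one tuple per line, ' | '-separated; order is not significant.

Per-node cardinality:
  U → 4
  R → 3
  (U ⋈[g=f] R) → 2
  σ[f>3]((U ⋈[g=f] R)) → 1

== RESULT ==
u | g | f | y
p | 7 | 7 | q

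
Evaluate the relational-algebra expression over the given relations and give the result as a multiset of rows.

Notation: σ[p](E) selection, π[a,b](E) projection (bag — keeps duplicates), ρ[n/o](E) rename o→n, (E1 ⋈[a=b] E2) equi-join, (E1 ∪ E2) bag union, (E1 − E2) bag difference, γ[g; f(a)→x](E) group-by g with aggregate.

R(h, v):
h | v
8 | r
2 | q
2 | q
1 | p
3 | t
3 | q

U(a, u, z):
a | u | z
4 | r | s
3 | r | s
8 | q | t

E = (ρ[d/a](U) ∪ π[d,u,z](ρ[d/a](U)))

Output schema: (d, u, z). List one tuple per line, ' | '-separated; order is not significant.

Subexpression sizes:
  U → 3
  ρ[d/a](U) → 3
  U → 3
  ρ[d/a](U) → 3
  π[d,u,z](ρ[d/a](U)) → 3
  (ρ[d/a](U) ∪ π[d,u,z](ρ[d/a](U))) → 6

== RESULT ==
d | u | z
3 | r | s
3 | r | s
4 | r | s
4 | r | s
8 | q | t
8 | q | t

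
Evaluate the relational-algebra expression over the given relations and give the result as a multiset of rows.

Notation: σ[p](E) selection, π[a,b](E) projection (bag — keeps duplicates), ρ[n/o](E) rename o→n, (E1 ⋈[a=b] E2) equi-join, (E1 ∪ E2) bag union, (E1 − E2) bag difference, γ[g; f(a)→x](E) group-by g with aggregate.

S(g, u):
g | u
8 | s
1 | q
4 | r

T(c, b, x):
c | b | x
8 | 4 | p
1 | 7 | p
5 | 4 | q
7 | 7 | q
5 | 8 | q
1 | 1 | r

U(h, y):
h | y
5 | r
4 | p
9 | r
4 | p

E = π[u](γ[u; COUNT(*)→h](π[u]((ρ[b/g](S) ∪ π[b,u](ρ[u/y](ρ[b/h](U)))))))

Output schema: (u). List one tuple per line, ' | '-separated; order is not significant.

Row counts bottom-up:
  S → 3
  ρ[b/g](S) → 3
  U → 4
  ρ[b/h](U) → 4
  ρ[u/y](ρ[b/h](U)) → 4
  π[b,u](ρ[u/y](ρ[b/h](U))) → 4
  (ρ[b/g](S) ∪ π[b,u](ρ[u/y](ρ[b/h](U)))) → 7
  π[u]((ρ[b/g](S) ∪ π[b,u](ρ[u/y](ρ[b/h](U))))) → 7
  γ[u; COUNT(*)→h](π[u]((ρ[b/g](S) ∪ π[b,u](ρ[u/y](ρ[b/h](U)))))) → 4
  π[u](γ[u; COUNT(*)→h](π[u]((ρ[b/g](S) ∪ π[b,u](ρ[u/y](ρ[b/h](U))))))) → 4

== RESULT ==
u
p
q
r
s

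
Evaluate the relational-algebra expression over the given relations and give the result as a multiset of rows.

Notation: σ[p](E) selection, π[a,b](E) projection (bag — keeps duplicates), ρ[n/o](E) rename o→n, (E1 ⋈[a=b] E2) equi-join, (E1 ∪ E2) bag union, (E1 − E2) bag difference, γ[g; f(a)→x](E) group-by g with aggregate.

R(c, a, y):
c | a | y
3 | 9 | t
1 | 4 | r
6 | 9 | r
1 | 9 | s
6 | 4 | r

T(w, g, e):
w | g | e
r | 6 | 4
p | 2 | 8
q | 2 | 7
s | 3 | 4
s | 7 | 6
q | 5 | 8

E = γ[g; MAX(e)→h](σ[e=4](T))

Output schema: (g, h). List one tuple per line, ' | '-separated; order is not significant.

Stepwise |·|:
  T → 6
  σ[e=4](T) → 2
  γ[g; MAX(e)→h](σ[e=4](T)) → 2

== RESULT ==
g | h
3 | 4
6 | 4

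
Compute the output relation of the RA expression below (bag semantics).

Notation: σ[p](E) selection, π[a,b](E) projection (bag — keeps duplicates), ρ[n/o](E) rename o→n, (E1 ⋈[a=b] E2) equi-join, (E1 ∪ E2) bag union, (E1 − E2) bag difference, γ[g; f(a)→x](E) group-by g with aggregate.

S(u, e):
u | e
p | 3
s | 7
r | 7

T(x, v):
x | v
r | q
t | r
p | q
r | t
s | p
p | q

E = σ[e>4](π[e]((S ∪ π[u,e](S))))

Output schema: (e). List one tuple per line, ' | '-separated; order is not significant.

Stepwise |·|:
  S → 3
  S → 3
  π[u,e](S) → 3
  (S ∪ π[u,e](S)) → 6
  π[e]((S ∪ π[u,e](S))) → 6
  σ[e>4](π[e]((S ∪ π[u,e](S)))) → 4

== RESULT ==
e
7
7
7
7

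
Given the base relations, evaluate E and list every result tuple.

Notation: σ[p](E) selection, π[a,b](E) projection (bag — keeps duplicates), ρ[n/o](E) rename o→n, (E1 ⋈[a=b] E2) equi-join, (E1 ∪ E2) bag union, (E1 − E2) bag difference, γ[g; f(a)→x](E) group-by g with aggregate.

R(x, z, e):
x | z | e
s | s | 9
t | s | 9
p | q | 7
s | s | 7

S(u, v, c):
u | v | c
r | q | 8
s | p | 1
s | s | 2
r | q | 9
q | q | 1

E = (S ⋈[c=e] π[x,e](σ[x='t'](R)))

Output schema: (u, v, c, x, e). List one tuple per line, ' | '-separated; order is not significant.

Stepwise |·|:
  S → 5
  R → 4
  σ[x='t'](R) → 1
  π[x,e](σ[x='t'](R)) → 1
  (S ⋈[c=e] π[x,e](σ[x='t'](R))) → 1

== RESULT ==
u | v | c | x | e
r | q | 9 | t | 9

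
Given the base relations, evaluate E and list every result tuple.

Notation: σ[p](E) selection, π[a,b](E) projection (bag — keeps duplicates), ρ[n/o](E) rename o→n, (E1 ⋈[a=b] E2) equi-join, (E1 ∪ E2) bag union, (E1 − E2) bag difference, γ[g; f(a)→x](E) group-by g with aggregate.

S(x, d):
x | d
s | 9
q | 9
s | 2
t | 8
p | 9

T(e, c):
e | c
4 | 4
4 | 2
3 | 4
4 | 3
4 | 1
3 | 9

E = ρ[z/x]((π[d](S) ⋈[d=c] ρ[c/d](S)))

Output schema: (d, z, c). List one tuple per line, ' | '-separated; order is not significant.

Subexpression sizes:
  S → 5
  π[d](S) → 5
  S → 5
  ρ[c/d](S) → 5
  (π[d](S) ⋈[d=c] ρ[c/d](S)) → 11
  ρ[z/x]((π[d](S) ⋈[d=c] ρ[c/d](S))) → 11

== RESULT ==
d | z | c
2 | s | 2
8 | t | 8
9 | p | 9
9 | p | 9
9 | p | 9
9 | q | 9
9 | q | 9
9 | q | 9
9 | s | 9
9 | s | 9
9 | s | 9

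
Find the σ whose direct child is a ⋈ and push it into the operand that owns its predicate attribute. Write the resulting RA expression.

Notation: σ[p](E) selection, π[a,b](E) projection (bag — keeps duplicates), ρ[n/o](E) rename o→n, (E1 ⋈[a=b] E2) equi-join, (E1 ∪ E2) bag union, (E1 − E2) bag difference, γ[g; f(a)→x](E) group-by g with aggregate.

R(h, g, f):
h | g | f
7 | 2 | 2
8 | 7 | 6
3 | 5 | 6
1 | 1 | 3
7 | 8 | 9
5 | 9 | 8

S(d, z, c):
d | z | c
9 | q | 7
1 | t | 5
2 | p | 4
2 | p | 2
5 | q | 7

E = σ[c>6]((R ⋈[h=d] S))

σ filters on c, owned by the right side.
E' = (R ⋈[h=d] σ[c>6](S))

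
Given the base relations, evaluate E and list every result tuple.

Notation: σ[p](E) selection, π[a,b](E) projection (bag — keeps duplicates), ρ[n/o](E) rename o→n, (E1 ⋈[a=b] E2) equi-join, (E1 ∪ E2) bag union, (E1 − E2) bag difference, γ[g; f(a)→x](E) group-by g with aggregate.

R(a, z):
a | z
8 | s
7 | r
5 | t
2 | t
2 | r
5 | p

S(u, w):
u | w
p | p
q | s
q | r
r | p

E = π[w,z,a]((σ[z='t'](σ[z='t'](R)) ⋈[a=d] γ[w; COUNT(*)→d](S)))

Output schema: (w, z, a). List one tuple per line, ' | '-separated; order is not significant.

Stepwise |·|:
  R → 6
  σ[z='t'](R) → 2
  σ[z='t'](σ[z='t'](R)) → 2
  S → 4
  γ[w; COUNT(*)→d](S) → 3
  (σ[z='t'](σ[z='t'](R)) ⋈[a=d] γ[w; COUNT(*)→d](S)) → 1
  π[w,z,a]((σ[z='t'](σ[z='t'](R)) ⋈[a=d] γ[w; COUNT(*)→d](S))) → 1

== RESULT ==
w | z | a
p | t | 2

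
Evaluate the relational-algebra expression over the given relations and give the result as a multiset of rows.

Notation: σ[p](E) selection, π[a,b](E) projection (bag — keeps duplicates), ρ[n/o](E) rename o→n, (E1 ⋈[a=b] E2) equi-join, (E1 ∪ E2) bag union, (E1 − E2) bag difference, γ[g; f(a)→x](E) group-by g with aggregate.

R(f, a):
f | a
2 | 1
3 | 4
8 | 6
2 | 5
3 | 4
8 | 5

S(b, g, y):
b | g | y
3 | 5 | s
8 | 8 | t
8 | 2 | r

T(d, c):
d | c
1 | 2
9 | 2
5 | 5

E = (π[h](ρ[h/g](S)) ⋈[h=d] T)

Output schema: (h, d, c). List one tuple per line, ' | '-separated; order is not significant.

Per-node cardinality:
  S → 3
  ρ[h/g](S) → 3
  π[h](ρ[h/g](S)) → 3
  T → 3
  (π[h](ρ[h/g](S)) ⋈[h=d] T) → 1

== RESULT ==
h | d | c
5 | 5 | 5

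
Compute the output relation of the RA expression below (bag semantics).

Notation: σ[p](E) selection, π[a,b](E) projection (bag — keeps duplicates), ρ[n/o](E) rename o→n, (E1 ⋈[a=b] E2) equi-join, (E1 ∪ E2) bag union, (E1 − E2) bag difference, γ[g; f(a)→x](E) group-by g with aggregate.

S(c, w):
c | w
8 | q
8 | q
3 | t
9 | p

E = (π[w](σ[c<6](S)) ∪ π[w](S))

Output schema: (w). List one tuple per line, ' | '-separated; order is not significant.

Per-node cardinality:
  S → 4
  σ[c<6](S) → 1
  π[w](σ[c<6](S)) → 1
  S → 4
  π[w](S) → 4
  (π[w](σ[c<6](S)) ∪ π[w](S)) → 5

== RESULT ==
w
p
q
q
t
t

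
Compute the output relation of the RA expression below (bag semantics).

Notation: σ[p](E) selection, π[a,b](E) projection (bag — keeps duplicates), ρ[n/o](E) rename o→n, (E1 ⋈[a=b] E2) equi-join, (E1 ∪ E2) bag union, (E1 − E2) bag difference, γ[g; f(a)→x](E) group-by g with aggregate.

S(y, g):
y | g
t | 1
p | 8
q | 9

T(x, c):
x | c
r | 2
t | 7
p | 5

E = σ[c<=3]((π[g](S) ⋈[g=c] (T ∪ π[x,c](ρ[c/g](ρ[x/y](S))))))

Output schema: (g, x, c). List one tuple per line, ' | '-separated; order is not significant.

Per-node cardinality:
  S → 3
  π[g](S) → 3
  T → 3
  S → 3
  ρ[x/y](S) → 3
  ρ[c/g](ρ[x/y](S)) → 3
  π[x,c](ρ[c/g](ρ[x/y](S))) → 3
  (T ∪ π[x,c](ρ[c/g](ρ[x/y](S)))) → 6
  (π[g](S) ⋈[g=c] (T ∪ π[x,c](ρ[c/g](ρ[x/y](S))))) → 3
  σ[c<=3]((π[g](S) ⋈[g=c] (T ∪ π[x,c](ρ[c/g](ρ[x/y](S)))))) → 1

== RESULT ==
g | x | c
1 | t | 1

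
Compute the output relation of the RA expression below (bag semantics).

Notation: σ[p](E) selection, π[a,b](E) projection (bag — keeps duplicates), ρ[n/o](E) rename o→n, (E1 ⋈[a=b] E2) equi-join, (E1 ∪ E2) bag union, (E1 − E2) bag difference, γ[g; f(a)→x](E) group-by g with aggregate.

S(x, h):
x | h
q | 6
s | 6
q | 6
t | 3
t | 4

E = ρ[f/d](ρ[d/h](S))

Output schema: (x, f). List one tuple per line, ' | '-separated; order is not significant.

Per-node cardinality:
  S → 5
  ρ[d/h](S) → 5
  ρ[f/d](ρ[d/h](S)) → 5

== RESULT ==
x | f
q | 6
q | 6
s | 6
t | 3
t | 4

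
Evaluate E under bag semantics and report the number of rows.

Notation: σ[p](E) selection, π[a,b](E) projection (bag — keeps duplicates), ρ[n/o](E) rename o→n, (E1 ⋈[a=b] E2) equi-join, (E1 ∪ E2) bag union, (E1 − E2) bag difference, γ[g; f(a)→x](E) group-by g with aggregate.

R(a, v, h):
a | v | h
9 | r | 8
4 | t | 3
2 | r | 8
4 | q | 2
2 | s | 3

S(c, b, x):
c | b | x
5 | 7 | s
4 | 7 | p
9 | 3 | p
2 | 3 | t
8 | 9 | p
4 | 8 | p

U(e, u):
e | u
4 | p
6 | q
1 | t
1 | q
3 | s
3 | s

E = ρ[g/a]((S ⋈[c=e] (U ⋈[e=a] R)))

Row counts bottom-up:
  S → 6
  U → 6
  R → 5
  (U ⋈[e=a] R) → 2
  (S ⋈[c=e] (U ⋈[e=a] R)) → 4
  ρ[g/a]((S ⋈[c=e] (U ⋈[e=a] R))) → 4

|E| = 4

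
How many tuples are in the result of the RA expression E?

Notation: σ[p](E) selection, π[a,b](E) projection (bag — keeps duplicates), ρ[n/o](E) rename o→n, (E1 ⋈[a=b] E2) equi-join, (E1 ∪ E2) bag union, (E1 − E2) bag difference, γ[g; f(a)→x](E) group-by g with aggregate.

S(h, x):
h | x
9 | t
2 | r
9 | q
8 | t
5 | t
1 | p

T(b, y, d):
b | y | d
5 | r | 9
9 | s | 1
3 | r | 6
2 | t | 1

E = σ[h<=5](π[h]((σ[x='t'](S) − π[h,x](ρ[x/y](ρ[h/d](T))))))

Stepwise |·|:
  S → 6
  σ[x='t'](S) → 3
  T → 4
  ρ[h/d](T) → 4
  ρ[x/y](ρ[h/d](T)) → 4
  π[h,x](ρ[x/y](ρ[h/d](T))) → 4
  (σ[x='t'](S) − π[h,x](ρ[x/y](ρ[h/d](T)))) → 3
  π[h]((σ[x='t'](S) − π[h,x](ρ[x/y](ρ[h/d](T))))) → 3
  σ[h<=5](π[h]((σ[x='t'](S) − π[h,x](ρ[x/y](ρ[h/d](T)))))) → 1

|E| = 1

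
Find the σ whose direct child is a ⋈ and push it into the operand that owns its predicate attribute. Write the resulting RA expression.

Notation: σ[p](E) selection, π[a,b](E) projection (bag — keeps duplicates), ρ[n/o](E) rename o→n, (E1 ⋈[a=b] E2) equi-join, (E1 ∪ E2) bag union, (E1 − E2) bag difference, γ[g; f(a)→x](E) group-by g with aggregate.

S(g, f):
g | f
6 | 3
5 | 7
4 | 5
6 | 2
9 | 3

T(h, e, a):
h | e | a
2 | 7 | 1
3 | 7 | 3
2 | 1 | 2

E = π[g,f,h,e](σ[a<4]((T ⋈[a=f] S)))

σ filters on a, owned by the left side.
E' = π[g,f,h,e]((σ[a<4](T) ⋈[a=f] S))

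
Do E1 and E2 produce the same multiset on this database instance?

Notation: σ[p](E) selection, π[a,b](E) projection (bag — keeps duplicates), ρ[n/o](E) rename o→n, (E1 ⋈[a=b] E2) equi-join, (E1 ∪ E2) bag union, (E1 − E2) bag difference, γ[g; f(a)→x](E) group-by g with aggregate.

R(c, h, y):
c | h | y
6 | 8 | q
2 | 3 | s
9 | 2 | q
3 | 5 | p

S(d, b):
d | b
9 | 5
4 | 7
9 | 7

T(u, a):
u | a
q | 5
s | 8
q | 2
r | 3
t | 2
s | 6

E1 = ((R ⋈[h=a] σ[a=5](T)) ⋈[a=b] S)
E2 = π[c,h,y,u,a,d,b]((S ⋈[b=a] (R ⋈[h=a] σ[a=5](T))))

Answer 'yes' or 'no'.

E1 subexpression sizes:
  R → 4
  T → 6
  σ[a=5](T) → 1
  (R ⋈[h=a] σ[a=5](T)) → 1
  S → 3
  ((R ⋈[h=a] σ[a=5](T)) ⋈[a=b] S) → 1
E2 subexpression sizes:
  S → 3
  R → 4
  T → 6
  σ[a=5](T) → 1
  (R ⋈[h=a] σ[a=5](T)) → 1
  (S ⋈[b=a] (R ⋈[h=a] σ[a=5](T))) → 1
  π[c,h,y,u,a,d,b]((S ⋈[b=a] (R ⋈[h=a] σ[a=5](T)))) → 1

E1 and E2 produce the same multiset:
c | h | y | u | a | d | b
3 | 5 | p | q | 5 | 9 | 5

yes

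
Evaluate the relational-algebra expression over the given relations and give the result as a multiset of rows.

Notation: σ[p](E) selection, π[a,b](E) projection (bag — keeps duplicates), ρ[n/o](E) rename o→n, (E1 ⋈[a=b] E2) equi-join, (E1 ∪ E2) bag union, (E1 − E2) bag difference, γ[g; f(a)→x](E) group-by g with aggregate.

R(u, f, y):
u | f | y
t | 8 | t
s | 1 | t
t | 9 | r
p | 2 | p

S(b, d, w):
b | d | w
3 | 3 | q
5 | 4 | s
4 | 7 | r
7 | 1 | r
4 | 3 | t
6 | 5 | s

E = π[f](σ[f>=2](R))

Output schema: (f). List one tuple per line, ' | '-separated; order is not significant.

Per-node cardinality:
  R → 4
  σ[f>=2](R) → 3
  π[f](σ[f>=2](R)) → 3

== RESULT ==
f
2
8
9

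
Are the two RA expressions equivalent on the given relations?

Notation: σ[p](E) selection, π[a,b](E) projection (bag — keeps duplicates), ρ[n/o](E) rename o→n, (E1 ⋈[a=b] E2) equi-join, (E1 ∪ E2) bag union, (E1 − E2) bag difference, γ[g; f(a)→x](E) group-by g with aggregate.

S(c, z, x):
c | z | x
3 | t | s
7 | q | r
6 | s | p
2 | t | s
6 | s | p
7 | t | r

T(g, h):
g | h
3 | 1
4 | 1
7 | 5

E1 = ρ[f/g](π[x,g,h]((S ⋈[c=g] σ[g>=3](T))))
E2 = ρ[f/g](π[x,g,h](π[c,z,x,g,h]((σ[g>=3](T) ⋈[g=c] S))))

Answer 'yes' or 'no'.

E1 per-node cardinality:
  S → 6
  T → 3
  σ[g>=3](T) → 3
  (S ⋈[c=g] σ[g>=3](T)) → 3
  π[x,g,h]((S ⋈[c=g] σ[g>=3](T))) → 3
  ρ[f/g](π[x,g,h]((S ⋈[c=g] σ[g>=3](T)))) → 3
E2 per-node cardinality:
  T → 3
  σ[g>=3](T) → 3
  S → 6
  (σ[g>=3](T) ⋈[g=c] S) → 3
  π[c,z,x,g,h]((σ[g>=3](T) ⋈[g=c] S)) → 3
  π[x,g,h](π[c,z,x,g,h]((σ[g>=3](T) ⋈[g=c] S))) → 3
  ρ[f/g](π[x,g,h](π[c,z,x,g,h]((σ[g>=3](T) ⋈[g=c] S)))) → 3

E1 and E2 produce the same multiset:
x | f | h
r | 7 | 5
r | 7 | 5
s | 3 | 1

yes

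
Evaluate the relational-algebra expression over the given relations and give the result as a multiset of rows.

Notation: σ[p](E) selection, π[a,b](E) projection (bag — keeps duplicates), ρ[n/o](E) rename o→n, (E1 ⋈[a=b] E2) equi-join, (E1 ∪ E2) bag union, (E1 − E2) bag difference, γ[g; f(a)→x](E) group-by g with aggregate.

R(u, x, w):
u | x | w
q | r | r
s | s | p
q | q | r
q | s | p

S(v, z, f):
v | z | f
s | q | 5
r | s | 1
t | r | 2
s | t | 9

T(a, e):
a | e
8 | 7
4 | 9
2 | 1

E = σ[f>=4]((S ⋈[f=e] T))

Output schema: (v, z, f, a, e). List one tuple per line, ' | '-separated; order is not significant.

Stepwise |·|:
  S → 4
  T → 3
  (S ⋈[f=e] T) → 2
  σ[f>=4]((S ⋈[f=e] T)) → 1

== RESULT ==
v | z | f | a | e
s | t | 9 | 4 | 9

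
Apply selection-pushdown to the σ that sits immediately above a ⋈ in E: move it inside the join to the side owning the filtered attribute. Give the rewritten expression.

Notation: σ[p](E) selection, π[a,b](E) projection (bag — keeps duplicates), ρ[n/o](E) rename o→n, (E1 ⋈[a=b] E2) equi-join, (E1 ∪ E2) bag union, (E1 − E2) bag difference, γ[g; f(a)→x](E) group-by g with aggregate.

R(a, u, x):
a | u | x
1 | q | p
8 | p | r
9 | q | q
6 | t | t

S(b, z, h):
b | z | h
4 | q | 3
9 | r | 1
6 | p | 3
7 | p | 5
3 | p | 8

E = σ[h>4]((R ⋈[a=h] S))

σ filters on h, owned by the right side.
E' = (R ⋈[a=h] σ[h>4](S))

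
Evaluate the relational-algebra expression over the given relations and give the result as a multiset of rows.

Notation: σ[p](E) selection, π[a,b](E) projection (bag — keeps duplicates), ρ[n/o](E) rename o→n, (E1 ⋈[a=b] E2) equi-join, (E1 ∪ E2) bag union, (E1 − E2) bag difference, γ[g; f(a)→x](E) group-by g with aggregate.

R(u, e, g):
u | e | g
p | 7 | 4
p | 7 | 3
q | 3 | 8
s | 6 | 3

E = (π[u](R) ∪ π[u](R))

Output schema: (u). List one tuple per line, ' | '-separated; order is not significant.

Subexpression sizes:
  R → 4
  π[u](R) → 4
  R → 4
  π[u](R) → 4
  (π[u](R) ∪ π[u](R)) → 8

== RESULT ==
u
p
p
p
p
q
q
s
s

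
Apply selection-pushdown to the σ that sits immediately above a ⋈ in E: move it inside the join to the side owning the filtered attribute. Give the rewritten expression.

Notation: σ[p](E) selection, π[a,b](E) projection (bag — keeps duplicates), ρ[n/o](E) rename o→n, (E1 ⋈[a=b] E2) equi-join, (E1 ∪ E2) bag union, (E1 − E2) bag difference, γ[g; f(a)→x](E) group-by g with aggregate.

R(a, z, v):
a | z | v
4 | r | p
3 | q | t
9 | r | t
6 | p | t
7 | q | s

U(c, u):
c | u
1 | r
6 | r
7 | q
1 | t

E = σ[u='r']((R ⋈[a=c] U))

σ filters on u, owned by the right side.
E' = (R ⋈[a=c] σ[u='r'](U))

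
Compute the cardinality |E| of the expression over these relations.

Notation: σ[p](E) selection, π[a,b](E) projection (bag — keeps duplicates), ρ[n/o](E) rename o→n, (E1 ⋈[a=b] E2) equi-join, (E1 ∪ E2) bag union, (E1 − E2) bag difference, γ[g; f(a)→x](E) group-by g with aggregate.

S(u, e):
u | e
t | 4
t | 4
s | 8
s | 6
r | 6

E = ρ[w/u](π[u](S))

Row counts bottom-up:
  S → 5
  π[u](S) → 5
  ρ[w/u](π[u](S)) → 5

|E| = 5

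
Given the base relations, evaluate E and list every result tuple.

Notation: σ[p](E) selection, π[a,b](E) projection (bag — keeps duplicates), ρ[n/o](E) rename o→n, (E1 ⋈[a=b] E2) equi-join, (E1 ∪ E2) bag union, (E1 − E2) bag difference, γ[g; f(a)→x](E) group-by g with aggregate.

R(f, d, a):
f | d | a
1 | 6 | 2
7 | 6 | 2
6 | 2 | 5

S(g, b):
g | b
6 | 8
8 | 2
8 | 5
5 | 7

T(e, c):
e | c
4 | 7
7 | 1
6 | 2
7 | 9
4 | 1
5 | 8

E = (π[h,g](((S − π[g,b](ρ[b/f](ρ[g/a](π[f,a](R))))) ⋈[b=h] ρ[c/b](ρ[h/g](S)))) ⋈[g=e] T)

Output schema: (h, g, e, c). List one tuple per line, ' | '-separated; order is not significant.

Stepwise |·|:
  S → 4
  R → 3
  π[f,a](R) → 3
  ρ[g/a](π[f,a](R)) → 3
  ρ[b/f](ρ[g/a](π[f,a](R))) → 3
  π[g,b](ρ[b/f](ρ[g/a](π[f,a](R)))) → 3
  (S − π[g,b](ρ[b/f](ρ[g/a](π[f,a](R))))) → 4
  S → 4
  ρ[h/g](S) → 4
  ρ[c/b](ρ[h/g](S)) → 4
  ((S − π[g,b](ρ[b/f](ρ[g/a](π[f,a](R))))) ⋈[b=h] ρ[c/b](ρ[h/g](S))) → 3
  π[h,g](((S − π[g,b](ρ[b/f](ρ[g/a](π[f,a](R))))) ⋈[b=h] ρ[c/b](ρ[h/g](S)))) → 3
  T → 6
  (π[h,g](((S − π[g,b](ρ[b/f](ρ[g/a](π[f,a](R))))) ⋈[b=h] ρ[c/b](ρ[h/g](S)))) ⋈[g=e] T) → 2

== RESULT ==
h | g | e | c
8 | 6 | 6 | 2
8 | 6 | 6 | 2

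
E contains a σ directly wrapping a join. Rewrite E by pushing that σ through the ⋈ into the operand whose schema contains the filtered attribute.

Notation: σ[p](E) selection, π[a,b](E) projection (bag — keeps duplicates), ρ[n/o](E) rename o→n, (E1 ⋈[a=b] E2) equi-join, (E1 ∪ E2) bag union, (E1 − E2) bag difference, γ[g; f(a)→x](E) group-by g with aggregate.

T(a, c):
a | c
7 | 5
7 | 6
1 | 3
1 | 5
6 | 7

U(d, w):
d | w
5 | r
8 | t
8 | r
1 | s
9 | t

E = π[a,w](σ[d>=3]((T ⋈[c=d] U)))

σ filters on d, owned by the right side.
E' = π[a,w]((T ⋈[c=d] σ[d>=3](U)))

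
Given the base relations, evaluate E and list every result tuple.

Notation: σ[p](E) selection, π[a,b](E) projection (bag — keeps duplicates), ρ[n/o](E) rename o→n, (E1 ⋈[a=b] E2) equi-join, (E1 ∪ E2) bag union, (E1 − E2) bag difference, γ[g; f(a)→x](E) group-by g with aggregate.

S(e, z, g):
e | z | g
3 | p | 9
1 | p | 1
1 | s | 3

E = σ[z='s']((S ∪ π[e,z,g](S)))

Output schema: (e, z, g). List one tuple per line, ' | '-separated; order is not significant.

Stepwise |·|:
  S → 3
  S → 3
  π[e,z,g](S) → 3
  (S ∪ π[e,z,g](S)) → 6
  σ[z='s']((S ∪ π[e,z,g](S))) → 2

== RESULT ==
e | z | g
1 | s | 3
1 | s | 3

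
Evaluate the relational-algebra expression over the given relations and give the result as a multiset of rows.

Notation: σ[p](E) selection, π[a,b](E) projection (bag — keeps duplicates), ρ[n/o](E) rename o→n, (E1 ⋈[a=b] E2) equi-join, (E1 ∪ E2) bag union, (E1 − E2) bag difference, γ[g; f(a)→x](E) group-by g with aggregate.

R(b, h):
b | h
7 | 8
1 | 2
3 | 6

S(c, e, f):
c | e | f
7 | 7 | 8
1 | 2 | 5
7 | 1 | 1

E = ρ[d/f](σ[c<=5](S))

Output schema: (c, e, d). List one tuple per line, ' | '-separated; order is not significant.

Per-node cardinality:
  S → 3
  σ[c<=5](S) → 1
  ρ[d/f](σ[c<=5](S)) → 1

== RESULT ==
c | e | d
1 | 2 | 5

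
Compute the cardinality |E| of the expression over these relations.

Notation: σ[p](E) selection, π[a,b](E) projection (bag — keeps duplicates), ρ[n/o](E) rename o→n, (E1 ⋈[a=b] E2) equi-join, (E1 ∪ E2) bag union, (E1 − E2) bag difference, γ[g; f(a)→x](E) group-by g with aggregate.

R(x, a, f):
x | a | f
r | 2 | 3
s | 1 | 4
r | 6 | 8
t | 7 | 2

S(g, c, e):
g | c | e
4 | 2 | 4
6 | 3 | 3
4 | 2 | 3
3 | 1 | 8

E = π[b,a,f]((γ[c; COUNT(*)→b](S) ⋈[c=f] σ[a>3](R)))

Row counts bottom-up:
  S → 4
  γ[c; COUNT(*)→b](S) → 3
  R → 4
  σ[a>3](R) → 2
  (γ[c; COUNT(*)→b](S) ⋈[c=f] σ[a>3](R)) → 1
  π[b,a,f]((γ[c; COUNT(*)→b](S) ⋈[c=f] σ[a>3](R))) → 1

|E| = 1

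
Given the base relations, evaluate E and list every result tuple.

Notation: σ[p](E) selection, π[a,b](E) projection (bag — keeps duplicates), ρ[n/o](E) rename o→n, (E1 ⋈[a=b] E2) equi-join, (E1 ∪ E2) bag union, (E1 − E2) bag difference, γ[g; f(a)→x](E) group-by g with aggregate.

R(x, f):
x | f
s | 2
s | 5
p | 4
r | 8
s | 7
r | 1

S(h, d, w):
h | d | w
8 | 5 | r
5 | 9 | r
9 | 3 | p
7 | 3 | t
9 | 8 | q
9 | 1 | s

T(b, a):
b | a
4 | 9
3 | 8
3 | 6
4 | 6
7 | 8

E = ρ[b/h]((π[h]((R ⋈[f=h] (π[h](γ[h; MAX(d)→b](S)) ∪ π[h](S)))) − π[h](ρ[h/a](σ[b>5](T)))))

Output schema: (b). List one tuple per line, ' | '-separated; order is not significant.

Stepwise |·|:
  R → 6
  S → 6
  γ[h; MAX(d)→b](S) → 4
  π[h](γ[h; MAX(d)→b](S)) → 4
  S → 6
  π[h](S) → 6
  (π[h](γ[h; MAX(d)→b](S)) ∪ π[h](S)) → 10
  (R ⋈[f=h] (π[h](γ[h; MAX(d)→b](S)) ∪ π[h](S))) → 6
  π[h]((R ⋈[f=h] (π[h](γ[h; MAX(d)→b](S)) ∪ π[h](S)))) → 6
  T → 5
  σ[b>5](T) → 1
  ρ[h/a](σ[b>5](T)) → 1
  π[h](ρ[h/a](σ[b>5](T))) → 1
  (π[h]((R ⋈[f=h] (π[h](γ[h; MAX(d)→b](S)) ∪ π[h](S)))) − π[h](ρ[h/a](σ[b>5](T)))) → 5
  ρ[b/h]((π[h]((R ⋈[f=h] (π[h](γ[h; MAX(d)→b](S)) ∪ π[h](S)))) − π[h](ρ[h/a](σ[b>5](T))))) → 5

== RESULT ==
b
5
5
7
7
8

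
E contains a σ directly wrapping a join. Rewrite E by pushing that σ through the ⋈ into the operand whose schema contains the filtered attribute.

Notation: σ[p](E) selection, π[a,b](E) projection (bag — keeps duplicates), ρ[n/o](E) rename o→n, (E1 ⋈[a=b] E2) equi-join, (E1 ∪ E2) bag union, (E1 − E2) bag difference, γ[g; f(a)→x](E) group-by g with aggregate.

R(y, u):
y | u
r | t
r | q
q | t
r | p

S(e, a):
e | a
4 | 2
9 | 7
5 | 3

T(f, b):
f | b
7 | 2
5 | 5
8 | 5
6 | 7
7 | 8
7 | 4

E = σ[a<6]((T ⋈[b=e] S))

σ filters on a, owned by the right side.
E' = (T ⋈[b=e] σ[a<6](S))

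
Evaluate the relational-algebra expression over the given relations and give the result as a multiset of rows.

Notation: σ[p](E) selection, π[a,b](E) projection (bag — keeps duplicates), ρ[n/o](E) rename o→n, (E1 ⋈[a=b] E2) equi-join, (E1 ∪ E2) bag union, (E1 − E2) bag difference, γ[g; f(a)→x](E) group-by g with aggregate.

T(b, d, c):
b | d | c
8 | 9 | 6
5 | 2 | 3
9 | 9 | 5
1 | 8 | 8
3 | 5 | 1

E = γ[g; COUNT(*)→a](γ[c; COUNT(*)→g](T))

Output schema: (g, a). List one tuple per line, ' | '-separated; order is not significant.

Subexpression sizes:
  T → 5
  γ[c; COUNT(*)→g](T) → 5
  γ[g; COUNT(*)→a](γ[c; COUNT(*)→g](T)) → 1

== RESULT ==
g | a
1 | 5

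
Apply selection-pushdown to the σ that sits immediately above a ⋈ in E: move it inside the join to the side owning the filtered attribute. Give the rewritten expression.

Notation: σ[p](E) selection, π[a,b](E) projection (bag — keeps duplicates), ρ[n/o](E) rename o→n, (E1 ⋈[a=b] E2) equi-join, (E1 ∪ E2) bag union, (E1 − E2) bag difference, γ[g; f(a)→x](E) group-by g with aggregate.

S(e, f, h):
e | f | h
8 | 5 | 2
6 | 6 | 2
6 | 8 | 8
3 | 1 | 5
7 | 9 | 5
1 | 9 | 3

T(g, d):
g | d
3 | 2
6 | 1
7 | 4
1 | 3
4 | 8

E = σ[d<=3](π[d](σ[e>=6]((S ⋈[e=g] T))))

σ filters on e, owned by the left side.
E' = σ[d<=3](π[d]((σ[e>=6](S) ⋈[e=g] T)))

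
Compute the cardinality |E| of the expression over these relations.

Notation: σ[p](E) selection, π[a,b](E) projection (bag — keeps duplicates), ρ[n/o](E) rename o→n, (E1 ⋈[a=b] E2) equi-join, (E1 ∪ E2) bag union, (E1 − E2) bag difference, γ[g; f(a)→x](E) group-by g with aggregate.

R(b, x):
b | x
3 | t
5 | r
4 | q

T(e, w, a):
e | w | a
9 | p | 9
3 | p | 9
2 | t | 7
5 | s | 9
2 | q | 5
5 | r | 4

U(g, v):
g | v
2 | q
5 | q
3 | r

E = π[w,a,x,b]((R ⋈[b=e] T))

Row counts bottom-up:
  R → 3
  T → 6
  (R ⋈[b=e] T) → 3
  π[w,a,x,b]((R ⋈[b=e] T)) → 3

|E| = 3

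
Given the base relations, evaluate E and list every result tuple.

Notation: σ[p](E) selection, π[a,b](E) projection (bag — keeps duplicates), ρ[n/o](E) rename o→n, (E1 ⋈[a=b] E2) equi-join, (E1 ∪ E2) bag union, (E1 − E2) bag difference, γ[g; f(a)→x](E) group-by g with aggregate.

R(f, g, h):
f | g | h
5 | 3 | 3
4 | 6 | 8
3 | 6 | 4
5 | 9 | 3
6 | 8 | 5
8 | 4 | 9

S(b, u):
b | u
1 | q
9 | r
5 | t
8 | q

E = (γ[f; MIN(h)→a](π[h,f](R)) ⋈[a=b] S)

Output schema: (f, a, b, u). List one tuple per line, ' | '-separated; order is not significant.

Subexpression sizes:
  R → 6
  π[h,f](R) → 6
  γ[f; MIN(h)→a](π[h,f](R)) → 5
  S → 4
  (γ[f; MIN(h)→a](π[h,f](R)) ⋈[a=b] S) → 3

== RESULT ==
f | a | b | u
4 | 8 | 8 | q
6 | 5 | 5 | t
8 | 9 | 9 | r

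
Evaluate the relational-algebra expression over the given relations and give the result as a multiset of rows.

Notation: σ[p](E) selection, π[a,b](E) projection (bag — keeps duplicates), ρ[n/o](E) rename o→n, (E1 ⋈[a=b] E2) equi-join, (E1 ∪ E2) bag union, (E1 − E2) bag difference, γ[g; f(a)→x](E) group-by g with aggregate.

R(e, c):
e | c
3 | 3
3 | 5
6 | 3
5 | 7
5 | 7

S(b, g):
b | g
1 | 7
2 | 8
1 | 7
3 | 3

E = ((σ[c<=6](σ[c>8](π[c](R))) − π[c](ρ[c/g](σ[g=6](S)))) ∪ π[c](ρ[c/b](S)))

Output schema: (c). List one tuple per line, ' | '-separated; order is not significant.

Stepwise |·|:
  R → 5
  π[c](R) → 5
  σ[c>8](π[c](R)) → 0
  σ[c<=6](σ[c>8](π[c](R))) → 0
  S → 4
  σ[g=6](S) → 0
  ρ[c/g](σ[g=6](S)) → 0
  π[c](ρ[c/g](σ[g=6](S))) → 0
  (σ[c<=6](σ[c>8](π[c](R))) − π[c](ρ[c/g](σ[g=6](S)))) → 0
  S → 4
  ρ[c/b](S) → 4
  π[c](ρ[c/b](S)) → 4
  ((σ[c<=6](σ[c>8](π[c](R))) − π[c](ρ[c/g](σ[g=6](S)))) ∪ π[c](ρ[c/b](S))) → 4

== RESULT ==
c
1
1
2
3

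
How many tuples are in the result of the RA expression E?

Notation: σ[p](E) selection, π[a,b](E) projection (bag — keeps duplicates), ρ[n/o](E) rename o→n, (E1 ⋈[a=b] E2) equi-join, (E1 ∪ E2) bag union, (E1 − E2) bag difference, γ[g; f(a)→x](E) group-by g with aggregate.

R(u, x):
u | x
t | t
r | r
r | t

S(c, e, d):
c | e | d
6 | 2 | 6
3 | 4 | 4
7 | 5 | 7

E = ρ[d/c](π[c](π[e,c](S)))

Per-node cardinality:
  S → 3
  π[e,c](S) → 3
  π[c](π[e,c](S)) → 3
  ρ[d/c](π[c](π[e,c](S))) → 3

|E| = 3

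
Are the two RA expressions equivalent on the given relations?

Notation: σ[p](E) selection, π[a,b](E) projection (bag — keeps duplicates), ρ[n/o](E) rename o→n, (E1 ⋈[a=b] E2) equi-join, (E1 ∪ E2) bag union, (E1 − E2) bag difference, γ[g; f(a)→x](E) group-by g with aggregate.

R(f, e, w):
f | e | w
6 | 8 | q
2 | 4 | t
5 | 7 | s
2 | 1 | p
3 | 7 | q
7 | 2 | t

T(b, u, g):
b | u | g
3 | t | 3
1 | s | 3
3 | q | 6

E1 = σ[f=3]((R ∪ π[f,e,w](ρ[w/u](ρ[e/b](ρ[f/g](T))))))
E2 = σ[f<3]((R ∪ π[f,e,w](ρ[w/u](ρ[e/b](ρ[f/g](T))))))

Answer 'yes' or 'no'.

E1 subexpression sizes:
  R → 6
  T → 3
  ρ[f/g](T) → 3
  ρ[e/b](ρ[f/g](T)) → 3
  ρ[w/u](ρ[e/b](ρ[f/g](T))) → 3
  π[f,e,w](ρ[w/u](ρ[e/b](ρ[f/g](T)))) → 3
  (R ∪ π[f,e,w](ρ[w/u](ρ[e/b](ρ[f/g](T))))) → 9
  σ[f=3]((R ∪ π[f,e,w](ρ[w/u](ρ[e/b](ρ[f/g](T)))))) → 3
E2 subexpression sizes:
  R → 6
  T → 3
  ρ[f/g](T) → 3
  ρ[e/b](ρ[f/g](T)) → 3
  ρ[w/u](ρ[e/b](ρ[f/g](T))) → 3
  π[f,e,w](ρ[w/u](ρ[e/b](ρ[f/g](T)))) → 3
  (R ∪ π[f,e,w](ρ[w/u](ρ[e/b](ρ[f/g](T))))) → 9
  σ[f<3]((R ∪ π[f,e,w](ρ[w/u](ρ[e/b](ρ[f/g](T)))))) → 2

E1 result:
f | e | w
3 | 1 | s
3 | 3 | t
3 | 7 | q
E2 result:
f | e | w
2 | 1 | p
2 | 4 | t
Witness: (3, 1, 's') appears 1× in E1 but 0× in E2.

no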